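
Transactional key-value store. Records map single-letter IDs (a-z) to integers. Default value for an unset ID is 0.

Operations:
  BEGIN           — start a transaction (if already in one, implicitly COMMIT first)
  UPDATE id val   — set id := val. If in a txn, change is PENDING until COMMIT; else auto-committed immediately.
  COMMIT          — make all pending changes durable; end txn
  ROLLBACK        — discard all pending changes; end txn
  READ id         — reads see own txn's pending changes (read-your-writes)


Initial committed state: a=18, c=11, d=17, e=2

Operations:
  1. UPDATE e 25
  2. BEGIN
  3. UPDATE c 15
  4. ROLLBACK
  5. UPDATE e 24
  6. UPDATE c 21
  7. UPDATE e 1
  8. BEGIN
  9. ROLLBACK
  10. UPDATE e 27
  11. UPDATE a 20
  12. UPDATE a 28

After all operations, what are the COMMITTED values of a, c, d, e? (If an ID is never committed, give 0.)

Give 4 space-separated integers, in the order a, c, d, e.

Initial committed: {a=18, c=11, d=17, e=2}
Op 1: UPDATE e=25 (auto-commit; committed e=25)
Op 2: BEGIN: in_txn=True, pending={}
Op 3: UPDATE c=15 (pending; pending now {c=15})
Op 4: ROLLBACK: discarded pending ['c']; in_txn=False
Op 5: UPDATE e=24 (auto-commit; committed e=24)
Op 6: UPDATE c=21 (auto-commit; committed c=21)
Op 7: UPDATE e=1 (auto-commit; committed e=1)
Op 8: BEGIN: in_txn=True, pending={}
Op 9: ROLLBACK: discarded pending []; in_txn=False
Op 10: UPDATE e=27 (auto-commit; committed e=27)
Op 11: UPDATE a=20 (auto-commit; committed a=20)
Op 12: UPDATE a=28 (auto-commit; committed a=28)
Final committed: {a=28, c=21, d=17, e=27}

Answer: 28 21 17 27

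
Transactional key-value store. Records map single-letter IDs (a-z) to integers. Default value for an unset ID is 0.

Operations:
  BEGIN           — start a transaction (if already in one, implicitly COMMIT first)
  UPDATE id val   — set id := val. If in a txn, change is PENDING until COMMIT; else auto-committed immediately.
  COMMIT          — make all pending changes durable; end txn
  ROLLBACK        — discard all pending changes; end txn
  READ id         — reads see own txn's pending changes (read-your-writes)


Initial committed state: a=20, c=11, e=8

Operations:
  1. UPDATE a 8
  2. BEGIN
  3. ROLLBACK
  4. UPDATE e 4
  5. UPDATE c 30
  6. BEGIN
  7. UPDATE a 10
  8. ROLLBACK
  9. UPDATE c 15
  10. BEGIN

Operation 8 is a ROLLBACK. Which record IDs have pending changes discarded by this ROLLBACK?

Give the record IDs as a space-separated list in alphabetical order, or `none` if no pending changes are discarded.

Initial committed: {a=20, c=11, e=8}
Op 1: UPDATE a=8 (auto-commit; committed a=8)
Op 2: BEGIN: in_txn=True, pending={}
Op 3: ROLLBACK: discarded pending []; in_txn=False
Op 4: UPDATE e=4 (auto-commit; committed e=4)
Op 5: UPDATE c=30 (auto-commit; committed c=30)
Op 6: BEGIN: in_txn=True, pending={}
Op 7: UPDATE a=10 (pending; pending now {a=10})
Op 8: ROLLBACK: discarded pending ['a']; in_txn=False
Op 9: UPDATE c=15 (auto-commit; committed c=15)
Op 10: BEGIN: in_txn=True, pending={}
ROLLBACK at op 8 discards: ['a']

Answer: a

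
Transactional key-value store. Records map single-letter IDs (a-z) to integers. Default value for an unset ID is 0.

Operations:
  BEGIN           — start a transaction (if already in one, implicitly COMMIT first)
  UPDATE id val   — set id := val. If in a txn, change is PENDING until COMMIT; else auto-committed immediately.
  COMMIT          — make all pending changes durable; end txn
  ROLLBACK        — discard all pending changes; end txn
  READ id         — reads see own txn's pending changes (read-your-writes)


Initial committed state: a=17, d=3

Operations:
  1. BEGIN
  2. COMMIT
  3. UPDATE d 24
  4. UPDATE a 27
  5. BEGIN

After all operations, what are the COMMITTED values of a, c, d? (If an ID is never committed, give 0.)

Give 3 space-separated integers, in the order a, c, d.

Initial committed: {a=17, d=3}
Op 1: BEGIN: in_txn=True, pending={}
Op 2: COMMIT: merged [] into committed; committed now {a=17, d=3}
Op 3: UPDATE d=24 (auto-commit; committed d=24)
Op 4: UPDATE a=27 (auto-commit; committed a=27)
Op 5: BEGIN: in_txn=True, pending={}
Final committed: {a=27, d=24}

Answer: 27 0 24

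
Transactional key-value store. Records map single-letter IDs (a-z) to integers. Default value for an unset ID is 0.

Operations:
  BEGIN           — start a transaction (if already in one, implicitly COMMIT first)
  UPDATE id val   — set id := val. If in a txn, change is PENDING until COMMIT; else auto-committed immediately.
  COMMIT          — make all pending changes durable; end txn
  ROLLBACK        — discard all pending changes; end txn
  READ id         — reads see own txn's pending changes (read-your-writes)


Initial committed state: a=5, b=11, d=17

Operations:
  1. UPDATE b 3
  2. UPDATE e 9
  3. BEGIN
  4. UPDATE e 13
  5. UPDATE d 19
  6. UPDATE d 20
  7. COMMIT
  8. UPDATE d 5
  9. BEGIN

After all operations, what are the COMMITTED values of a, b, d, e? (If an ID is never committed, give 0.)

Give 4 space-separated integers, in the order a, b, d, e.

Answer: 5 3 5 13

Derivation:
Initial committed: {a=5, b=11, d=17}
Op 1: UPDATE b=3 (auto-commit; committed b=3)
Op 2: UPDATE e=9 (auto-commit; committed e=9)
Op 3: BEGIN: in_txn=True, pending={}
Op 4: UPDATE e=13 (pending; pending now {e=13})
Op 5: UPDATE d=19 (pending; pending now {d=19, e=13})
Op 6: UPDATE d=20 (pending; pending now {d=20, e=13})
Op 7: COMMIT: merged ['d', 'e'] into committed; committed now {a=5, b=3, d=20, e=13}
Op 8: UPDATE d=5 (auto-commit; committed d=5)
Op 9: BEGIN: in_txn=True, pending={}
Final committed: {a=5, b=3, d=5, e=13}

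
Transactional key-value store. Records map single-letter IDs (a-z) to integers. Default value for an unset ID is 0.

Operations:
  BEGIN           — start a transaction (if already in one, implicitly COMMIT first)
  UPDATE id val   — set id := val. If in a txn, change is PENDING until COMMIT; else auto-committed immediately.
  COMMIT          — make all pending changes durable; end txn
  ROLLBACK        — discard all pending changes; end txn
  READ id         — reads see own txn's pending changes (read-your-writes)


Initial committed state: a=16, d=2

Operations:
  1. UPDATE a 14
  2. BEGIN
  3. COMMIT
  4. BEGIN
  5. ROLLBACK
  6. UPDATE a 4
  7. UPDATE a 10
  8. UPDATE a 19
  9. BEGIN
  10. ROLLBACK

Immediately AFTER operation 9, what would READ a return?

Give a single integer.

Answer: 19

Derivation:
Initial committed: {a=16, d=2}
Op 1: UPDATE a=14 (auto-commit; committed a=14)
Op 2: BEGIN: in_txn=True, pending={}
Op 3: COMMIT: merged [] into committed; committed now {a=14, d=2}
Op 4: BEGIN: in_txn=True, pending={}
Op 5: ROLLBACK: discarded pending []; in_txn=False
Op 6: UPDATE a=4 (auto-commit; committed a=4)
Op 7: UPDATE a=10 (auto-commit; committed a=10)
Op 8: UPDATE a=19 (auto-commit; committed a=19)
Op 9: BEGIN: in_txn=True, pending={}
After op 9: visible(a) = 19 (pending={}, committed={a=19, d=2})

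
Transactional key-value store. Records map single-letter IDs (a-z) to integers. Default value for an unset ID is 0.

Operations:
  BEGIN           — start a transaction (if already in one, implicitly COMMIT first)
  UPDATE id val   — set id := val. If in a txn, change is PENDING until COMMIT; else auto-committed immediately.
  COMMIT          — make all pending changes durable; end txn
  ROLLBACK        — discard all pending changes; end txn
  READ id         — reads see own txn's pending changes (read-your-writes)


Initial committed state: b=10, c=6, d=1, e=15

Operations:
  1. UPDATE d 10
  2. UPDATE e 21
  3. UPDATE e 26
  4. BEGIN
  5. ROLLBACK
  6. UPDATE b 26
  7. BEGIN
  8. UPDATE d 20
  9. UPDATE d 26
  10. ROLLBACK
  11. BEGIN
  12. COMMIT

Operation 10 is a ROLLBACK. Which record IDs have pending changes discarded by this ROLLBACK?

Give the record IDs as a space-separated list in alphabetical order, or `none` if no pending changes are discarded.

Answer: d

Derivation:
Initial committed: {b=10, c=6, d=1, e=15}
Op 1: UPDATE d=10 (auto-commit; committed d=10)
Op 2: UPDATE e=21 (auto-commit; committed e=21)
Op 3: UPDATE e=26 (auto-commit; committed e=26)
Op 4: BEGIN: in_txn=True, pending={}
Op 5: ROLLBACK: discarded pending []; in_txn=False
Op 6: UPDATE b=26 (auto-commit; committed b=26)
Op 7: BEGIN: in_txn=True, pending={}
Op 8: UPDATE d=20 (pending; pending now {d=20})
Op 9: UPDATE d=26 (pending; pending now {d=26})
Op 10: ROLLBACK: discarded pending ['d']; in_txn=False
Op 11: BEGIN: in_txn=True, pending={}
Op 12: COMMIT: merged [] into committed; committed now {b=26, c=6, d=10, e=26}
ROLLBACK at op 10 discards: ['d']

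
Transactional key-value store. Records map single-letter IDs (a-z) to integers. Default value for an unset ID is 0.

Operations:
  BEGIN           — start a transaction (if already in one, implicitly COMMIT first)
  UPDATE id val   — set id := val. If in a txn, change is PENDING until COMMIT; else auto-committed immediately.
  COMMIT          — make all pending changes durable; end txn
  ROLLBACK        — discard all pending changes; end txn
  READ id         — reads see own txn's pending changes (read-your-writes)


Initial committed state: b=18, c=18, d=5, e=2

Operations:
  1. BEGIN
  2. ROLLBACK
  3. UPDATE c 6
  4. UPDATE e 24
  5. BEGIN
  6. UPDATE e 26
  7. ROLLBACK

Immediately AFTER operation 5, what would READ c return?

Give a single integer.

Answer: 6

Derivation:
Initial committed: {b=18, c=18, d=5, e=2}
Op 1: BEGIN: in_txn=True, pending={}
Op 2: ROLLBACK: discarded pending []; in_txn=False
Op 3: UPDATE c=6 (auto-commit; committed c=6)
Op 4: UPDATE e=24 (auto-commit; committed e=24)
Op 5: BEGIN: in_txn=True, pending={}
After op 5: visible(c) = 6 (pending={}, committed={b=18, c=6, d=5, e=24})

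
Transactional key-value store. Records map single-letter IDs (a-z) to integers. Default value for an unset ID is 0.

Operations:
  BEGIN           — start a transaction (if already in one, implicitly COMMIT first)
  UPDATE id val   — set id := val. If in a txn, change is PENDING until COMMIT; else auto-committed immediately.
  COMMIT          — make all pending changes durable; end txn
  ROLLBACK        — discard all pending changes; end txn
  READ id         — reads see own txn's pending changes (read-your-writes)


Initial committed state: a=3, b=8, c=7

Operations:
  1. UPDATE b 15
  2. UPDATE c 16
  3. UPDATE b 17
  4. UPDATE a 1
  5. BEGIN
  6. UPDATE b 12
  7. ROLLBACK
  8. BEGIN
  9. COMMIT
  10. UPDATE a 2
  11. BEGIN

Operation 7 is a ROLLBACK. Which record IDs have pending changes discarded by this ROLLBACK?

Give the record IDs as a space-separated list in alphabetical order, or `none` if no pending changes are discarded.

Answer: b

Derivation:
Initial committed: {a=3, b=8, c=7}
Op 1: UPDATE b=15 (auto-commit; committed b=15)
Op 2: UPDATE c=16 (auto-commit; committed c=16)
Op 3: UPDATE b=17 (auto-commit; committed b=17)
Op 4: UPDATE a=1 (auto-commit; committed a=1)
Op 5: BEGIN: in_txn=True, pending={}
Op 6: UPDATE b=12 (pending; pending now {b=12})
Op 7: ROLLBACK: discarded pending ['b']; in_txn=False
Op 8: BEGIN: in_txn=True, pending={}
Op 9: COMMIT: merged [] into committed; committed now {a=1, b=17, c=16}
Op 10: UPDATE a=2 (auto-commit; committed a=2)
Op 11: BEGIN: in_txn=True, pending={}
ROLLBACK at op 7 discards: ['b']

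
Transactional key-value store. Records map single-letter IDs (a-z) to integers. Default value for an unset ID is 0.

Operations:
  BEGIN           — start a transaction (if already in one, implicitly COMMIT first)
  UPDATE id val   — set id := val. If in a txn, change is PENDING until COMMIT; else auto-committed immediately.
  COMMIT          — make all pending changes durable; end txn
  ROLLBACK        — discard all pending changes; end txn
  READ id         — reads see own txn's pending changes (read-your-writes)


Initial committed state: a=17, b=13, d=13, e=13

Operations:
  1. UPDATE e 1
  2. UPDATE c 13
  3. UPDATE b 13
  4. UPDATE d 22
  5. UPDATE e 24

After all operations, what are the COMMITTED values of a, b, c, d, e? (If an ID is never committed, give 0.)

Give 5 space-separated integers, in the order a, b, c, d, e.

Answer: 17 13 13 22 24

Derivation:
Initial committed: {a=17, b=13, d=13, e=13}
Op 1: UPDATE e=1 (auto-commit; committed e=1)
Op 2: UPDATE c=13 (auto-commit; committed c=13)
Op 3: UPDATE b=13 (auto-commit; committed b=13)
Op 4: UPDATE d=22 (auto-commit; committed d=22)
Op 5: UPDATE e=24 (auto-commit; committed e=24)
Final committed: {a=17, b=13, c=13, d=22, e=24}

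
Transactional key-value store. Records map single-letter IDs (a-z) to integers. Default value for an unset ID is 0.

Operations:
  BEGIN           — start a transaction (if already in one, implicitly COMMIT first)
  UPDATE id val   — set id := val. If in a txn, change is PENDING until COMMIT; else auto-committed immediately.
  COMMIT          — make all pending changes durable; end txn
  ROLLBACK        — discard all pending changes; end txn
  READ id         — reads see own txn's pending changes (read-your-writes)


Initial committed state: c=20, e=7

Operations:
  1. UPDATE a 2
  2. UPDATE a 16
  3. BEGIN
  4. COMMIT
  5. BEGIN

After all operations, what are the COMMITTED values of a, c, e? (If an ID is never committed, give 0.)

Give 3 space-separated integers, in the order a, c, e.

Initial committed: {c=20, e=7}
Op 1: UPDATE a=2 (auto-commit; committed a=2)
Op 2: UPDATE a=16 (auto-commit; committed a=16)
Op 3: BEGIN: in_txn=True, pending={}
Op 4: COMMIT: merged [] into committed; committed now {a=16, c=20, e=7}
Op 5: BEGIN: in_txn=True, pending={}
Final committed: {a=16, c=20, e=7}

Answer: 16 20 7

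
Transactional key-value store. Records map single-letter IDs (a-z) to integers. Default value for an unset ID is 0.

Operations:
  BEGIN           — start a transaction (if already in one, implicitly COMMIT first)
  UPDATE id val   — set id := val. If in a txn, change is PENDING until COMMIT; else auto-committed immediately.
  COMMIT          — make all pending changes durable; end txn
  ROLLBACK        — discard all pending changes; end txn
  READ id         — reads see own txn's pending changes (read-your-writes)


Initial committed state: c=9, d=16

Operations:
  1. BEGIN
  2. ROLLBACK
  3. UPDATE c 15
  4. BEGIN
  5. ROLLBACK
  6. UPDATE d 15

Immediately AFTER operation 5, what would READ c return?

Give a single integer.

Answer: 15

Derivation:
Initial committed: {c=9, d=16}
Op 1: BEGIN: in_txn=True, pending={}
Op 2: ROLLBACK: discarded pending []; in_txn=False
Op 3: UPDATE c=15 (auto-commit; committed c=15)
Op 4: BEGIN: in_txn=True, pending={}
Op 5: ROLLBACK: discarded pending []; in_txn=False
After op 5: visible(c) = 15 (pending={}, committed={c=15, d=16})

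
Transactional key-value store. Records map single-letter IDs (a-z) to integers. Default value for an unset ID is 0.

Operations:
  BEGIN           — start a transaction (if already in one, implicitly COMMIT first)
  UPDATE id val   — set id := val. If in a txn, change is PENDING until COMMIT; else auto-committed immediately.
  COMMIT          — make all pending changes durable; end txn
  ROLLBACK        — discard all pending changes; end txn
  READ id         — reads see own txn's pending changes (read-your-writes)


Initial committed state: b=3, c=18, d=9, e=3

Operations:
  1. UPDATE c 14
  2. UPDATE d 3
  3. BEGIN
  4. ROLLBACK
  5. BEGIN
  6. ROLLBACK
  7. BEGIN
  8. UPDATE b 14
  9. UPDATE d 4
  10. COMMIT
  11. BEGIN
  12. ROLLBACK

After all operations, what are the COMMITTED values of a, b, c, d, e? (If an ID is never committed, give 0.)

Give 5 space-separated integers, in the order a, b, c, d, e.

Initial committed: {b=3, c=18, d=9, e=3}
Op 1: UPDATE c=14 (auto-commit; committed c=14)
Op 2: UPDATE d=3 (auto-commit; committed d=3)
Op 3: BEGIN: in_txn=True, pending={}
Op 4: ROLLBACK: discarded pending []; in_txn=False
Op 5: BEGIN: in_txn=True, pending={}
Op 6: ROLLBACK: discarded pending []; in_txn=False
Op 7: BEGIN: in_txn=True, pending={}
Op 8: UPDATE b=14 (pending; pending now {b=14})
Op 9: UPDATE d=4 (pending; pending now {b=14, d=4})
Op 10: COMMIT: merged ['b', 'd'] into committed; committed now {b=14, c=14, d=4, e=3}
Op 11: BEGIN: in_txn=True, pending={}
Op 12: ROLLBACK: discarded pending []; in_txn=False
Final committed: {b=14, c=14, d=4, e=3}

Answer: 0 14 14 4 3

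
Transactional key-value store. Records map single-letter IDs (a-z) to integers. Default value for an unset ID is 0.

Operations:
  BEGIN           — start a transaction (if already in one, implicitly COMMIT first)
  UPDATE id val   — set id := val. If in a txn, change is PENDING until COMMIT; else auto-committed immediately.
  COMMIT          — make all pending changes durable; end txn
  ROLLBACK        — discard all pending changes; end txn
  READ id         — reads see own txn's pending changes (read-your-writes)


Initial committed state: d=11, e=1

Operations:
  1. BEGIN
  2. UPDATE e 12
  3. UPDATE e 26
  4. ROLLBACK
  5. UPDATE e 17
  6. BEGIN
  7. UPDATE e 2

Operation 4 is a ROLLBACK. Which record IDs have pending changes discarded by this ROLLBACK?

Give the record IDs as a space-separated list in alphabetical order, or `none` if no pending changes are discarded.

Initial committed: {d=11, e=1}
Op 1: BEGIN: in_txn=True, pending={}
Op 2: UPDATE e=12 (pending; pending now {e=12})
Op 3: UPDATE e=26 (pending; pending now {e=26})
Op 4: ROLLBACK: discarded pending ['e']; in_txn=False
Op 5: UPDATE e=17 (auto-commit; committed e=17)
Op 6: BEGIN: in_txn=True, pending={}
Op 7: UPDATE e=2 (pending; pending now {e=2})
ROLLBACK at op 4 discards: ['e']

Answer: e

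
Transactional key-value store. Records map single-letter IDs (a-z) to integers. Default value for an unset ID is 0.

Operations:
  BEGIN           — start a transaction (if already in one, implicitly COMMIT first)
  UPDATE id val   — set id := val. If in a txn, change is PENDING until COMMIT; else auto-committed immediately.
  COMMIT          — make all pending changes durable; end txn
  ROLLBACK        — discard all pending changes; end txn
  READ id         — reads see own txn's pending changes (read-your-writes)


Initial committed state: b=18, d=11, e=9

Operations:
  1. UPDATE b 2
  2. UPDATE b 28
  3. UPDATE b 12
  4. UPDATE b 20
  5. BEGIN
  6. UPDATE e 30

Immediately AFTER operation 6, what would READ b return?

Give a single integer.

Initial committed: {b=18, d=11, e=9}
Op 1: UPDATE b=2 (auto-commit; committed b=2)
Op 2: UPDATE b=28 (auto-commit; committed b=28)
Op 3: UPDATE b=12 (auto-commit; committed b=12)
Op 4: UPDATE b=20 (auto-commit; committed b=20)
Op 5: BEGIN: in_txn=True, pending={}
Op 6: UPDATE e=30 (pending; pending now {e=30})
After op 6: visible(b) = 20 (pending={e=30}, committed={b=20, d=11, e=9})

Answer: 20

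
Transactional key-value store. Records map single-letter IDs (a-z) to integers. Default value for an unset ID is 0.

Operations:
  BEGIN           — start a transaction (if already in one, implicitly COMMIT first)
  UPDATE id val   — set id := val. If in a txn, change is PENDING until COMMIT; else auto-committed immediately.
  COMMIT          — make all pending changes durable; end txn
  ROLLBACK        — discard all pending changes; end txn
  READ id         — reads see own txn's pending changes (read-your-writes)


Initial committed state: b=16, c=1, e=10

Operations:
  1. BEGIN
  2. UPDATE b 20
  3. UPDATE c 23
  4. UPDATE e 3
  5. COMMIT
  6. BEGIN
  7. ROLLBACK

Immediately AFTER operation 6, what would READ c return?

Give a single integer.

Answer: 23

Derivation:
Initial committed: {b=16, c=1, e=10}
Op 1: BEGIN: in_txn=True, pending={}
Op 2: UPDATE b=20 (pending; pending now {b=20})
Op 3: UPDATE c=23 (pending; pending now {b=20, c=23})
Op 4: UPDATE e=3 (pending; pending now {b=20, c=23, e=3})
Op 5: COMMIT: merged ['b', 'c', 'e'] into committed; committed now {b=20, c=23, e=3}
Op 6: BEGIN: in_txn=True, pending={}
After op 6: visible(c) = 23 (pending={}, committed={b=20, c=23, e=3})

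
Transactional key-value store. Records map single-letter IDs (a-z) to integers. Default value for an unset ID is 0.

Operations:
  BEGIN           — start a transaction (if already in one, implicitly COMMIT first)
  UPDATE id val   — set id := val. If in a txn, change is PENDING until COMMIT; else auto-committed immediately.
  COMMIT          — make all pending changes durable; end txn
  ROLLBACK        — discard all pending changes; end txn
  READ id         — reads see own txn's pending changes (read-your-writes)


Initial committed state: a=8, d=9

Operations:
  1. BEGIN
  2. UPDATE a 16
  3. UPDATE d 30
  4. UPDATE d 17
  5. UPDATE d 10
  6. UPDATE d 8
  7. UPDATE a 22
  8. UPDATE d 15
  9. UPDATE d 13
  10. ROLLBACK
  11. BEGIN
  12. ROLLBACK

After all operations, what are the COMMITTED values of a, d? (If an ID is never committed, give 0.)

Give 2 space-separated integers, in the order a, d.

Answer: 8 9

Derivation:
Initial committed: {a=8, d=9}
Op 1: BEGIN: in_txn=True, pending={}
Op 2: UPDATE a=16 (pending; pending now {a=16})
Op 3: UPDATE d=30 (pending; pending now {a=16, d=30})
Op 4: UPDATE d=17 (pending; pending now {a=16, d=17})
Op 5: UPDATE d=10 (pending; pending now {a=16, d=10})
Op 6: UPDATE d=8 (pending; pending now {a=16, d=8})
Op 7: UPDATE a=22 (pending; pending now {a=22, d=8})
Op 8: UPDATE d=15 (pending; pending now {a=22, d=15})
Op 9: UPDATE d=13 (pending; pending now {a=22, d=13})
Op 10: ROLLBACK: discarded pending ['a', 'd']; in_txn=False
Op 11: BEGIN: in_txn=True, pending={}
Op 12: ROLLBACK: discarded pending []; in_txn=False
Final committed: {a=8, d=9}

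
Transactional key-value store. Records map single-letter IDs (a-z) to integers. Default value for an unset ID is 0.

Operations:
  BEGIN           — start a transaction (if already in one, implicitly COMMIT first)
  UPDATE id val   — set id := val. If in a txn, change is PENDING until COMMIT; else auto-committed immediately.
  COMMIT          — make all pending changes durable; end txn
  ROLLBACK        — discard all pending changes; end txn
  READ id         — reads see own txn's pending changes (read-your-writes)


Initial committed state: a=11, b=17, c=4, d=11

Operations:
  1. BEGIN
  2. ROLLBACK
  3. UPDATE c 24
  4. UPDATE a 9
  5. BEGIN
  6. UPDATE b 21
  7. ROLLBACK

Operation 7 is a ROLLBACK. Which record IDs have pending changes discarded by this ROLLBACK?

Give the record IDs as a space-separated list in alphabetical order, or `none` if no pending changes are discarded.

Answer: b

Derivation:
Initial committed: {a=11, b=17, c=4, d=11}
Op 1: BEGIN: in_txn=True, pending={}
Op 2: ROLLBACK: discarded pending []; in_txn=False
Op 3: UPDATE c=24 (auto-commit; committed c=24)
Op 4: UPDATE a=9 (auto-commit; committed a=9)
Op 5: BEGIN: in_txn=True, pending={}
Op 6: UPDATE b=21 (pending; pending now {b=21})
Op 7: ROLLBACK: discarded pending ['b']; in_txn=False
ROLLBACK at op 7 discards: ['b']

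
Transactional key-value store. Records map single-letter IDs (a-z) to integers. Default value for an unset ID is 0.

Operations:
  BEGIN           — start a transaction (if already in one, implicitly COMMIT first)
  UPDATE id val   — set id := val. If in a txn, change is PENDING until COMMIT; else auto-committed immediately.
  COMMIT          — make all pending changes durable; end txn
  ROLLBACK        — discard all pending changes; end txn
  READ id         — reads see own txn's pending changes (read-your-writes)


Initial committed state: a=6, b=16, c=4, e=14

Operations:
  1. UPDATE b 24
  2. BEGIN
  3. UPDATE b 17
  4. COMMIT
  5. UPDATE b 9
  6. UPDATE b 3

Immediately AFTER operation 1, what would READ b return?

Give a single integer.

Initial committed: {a=6, b=16, c=4, e=14}
Op 1: UPDATE b=24 (auto-commit; committed b=24)
After op 1: visible(b) = 24 (pending={}, committed={a=6, b=24, c=4, e=14})

Answer: 24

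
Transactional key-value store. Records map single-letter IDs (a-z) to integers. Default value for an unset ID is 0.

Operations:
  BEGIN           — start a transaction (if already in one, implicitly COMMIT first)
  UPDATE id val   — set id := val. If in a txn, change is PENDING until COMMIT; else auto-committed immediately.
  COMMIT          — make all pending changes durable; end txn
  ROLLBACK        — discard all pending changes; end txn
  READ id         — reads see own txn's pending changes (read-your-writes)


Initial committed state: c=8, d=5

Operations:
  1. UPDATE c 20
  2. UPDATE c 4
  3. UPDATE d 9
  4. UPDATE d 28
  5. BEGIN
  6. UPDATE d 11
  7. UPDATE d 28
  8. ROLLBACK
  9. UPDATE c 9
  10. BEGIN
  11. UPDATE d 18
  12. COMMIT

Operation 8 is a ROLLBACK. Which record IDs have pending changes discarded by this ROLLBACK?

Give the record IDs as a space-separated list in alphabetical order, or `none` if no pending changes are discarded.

Answer: d

Derivation:
Initial committed: {c=8, d=5}
Op 1: UPDATE c=20 (auto-commit; committed c=20)
Op 2: UPDATE c=4 (auto-commit; committed c=4)
Op 3: UPDATE d=9 (auto-commit; committed d=9)
Op 4: UPDATE d=28 (auto-commit; committed d=28)
Op 5: BEGIN: in_txn=True, pending={}
Op 6: UPDATE d=11 (pending; pending now {d=11})
Op 7: UPDATE d=28 (pending; pending now {d=28})
Op 8: ROLLBACK: discarded pending ['d']; in_txn=False
Op 9: UPDATE c=9 (auto-commit; committed c=9)
Op 10: BEGIN: in_txn=True, pending={}
Op 11: UPDATE d=18 (pending; pending now {d=18})
Op 12: COMMIT: merged ['d'] into committed; committed now {c=9, d=18}
ROLLBACK at op 8 discards: ['d']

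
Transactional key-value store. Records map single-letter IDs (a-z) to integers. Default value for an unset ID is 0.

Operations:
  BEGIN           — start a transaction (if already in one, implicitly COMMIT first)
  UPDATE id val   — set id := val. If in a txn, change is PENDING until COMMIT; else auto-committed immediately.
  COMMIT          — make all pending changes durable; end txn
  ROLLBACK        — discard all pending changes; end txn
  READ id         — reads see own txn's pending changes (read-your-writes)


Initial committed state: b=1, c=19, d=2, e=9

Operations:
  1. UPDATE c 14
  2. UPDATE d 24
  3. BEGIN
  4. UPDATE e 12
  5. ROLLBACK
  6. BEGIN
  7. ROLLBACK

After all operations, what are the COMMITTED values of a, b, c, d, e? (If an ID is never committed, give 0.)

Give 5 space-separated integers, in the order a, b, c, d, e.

Answer: 0 1 14 24 9

Derivation:
Initial committed: {b=1, c=19, d=2, e=9}
Op 1: UPDATE c=14 (auto-commit; committed c=14)
Op 2: UPDATE d=24 (auto-commit; committed d=24)
Op 3: BEGIN: in_txn=True, pending={}
Op 4: UPDATE e=12 (pending; pending now {e=12})
Op 5: ROLLBACK: discarded pending ['e']; in_txn=False
Op 6: BEGIN: in_txn=True, pending={}
Op 7: ROLLBACK: discarded pending []; in_txn=False
Final committed: {b=1, c=14, d=24, e=9}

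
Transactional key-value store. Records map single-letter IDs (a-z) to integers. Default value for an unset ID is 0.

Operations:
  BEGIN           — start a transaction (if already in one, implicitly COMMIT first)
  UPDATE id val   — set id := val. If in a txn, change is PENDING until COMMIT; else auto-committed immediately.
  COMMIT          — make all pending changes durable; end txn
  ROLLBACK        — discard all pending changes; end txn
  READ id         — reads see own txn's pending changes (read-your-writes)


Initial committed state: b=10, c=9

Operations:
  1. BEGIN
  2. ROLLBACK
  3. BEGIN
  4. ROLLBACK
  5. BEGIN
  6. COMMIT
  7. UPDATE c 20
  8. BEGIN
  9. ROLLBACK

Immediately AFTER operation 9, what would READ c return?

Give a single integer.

Initial committed: {b=10, c=9}
Op 1: BEGIN: in_txn=True, pending={}
Op 2: ROLLBACK: discarded pending []; in_txn=False
Op 3: BEGIN: in_txn=True, pending={}
Op 4: ROLLBACK: discarded pending []; in_txn=False
Op 5: BEGIN: in_txn=True, pending={}
Op 6: COMMIT: merged [] into committed; committed now {b=10, c=9}
Op 7: UPDATE c=20 (auto-commit; committed c=20)
Op 8: BEGIN: in_txn=True, pending={}
Op 9: ROLLBACK: discarded pending []; in_txn=False
After op 9: visible(c) = 20 (pending={}, committed={b=10, c=20})

Answer: 20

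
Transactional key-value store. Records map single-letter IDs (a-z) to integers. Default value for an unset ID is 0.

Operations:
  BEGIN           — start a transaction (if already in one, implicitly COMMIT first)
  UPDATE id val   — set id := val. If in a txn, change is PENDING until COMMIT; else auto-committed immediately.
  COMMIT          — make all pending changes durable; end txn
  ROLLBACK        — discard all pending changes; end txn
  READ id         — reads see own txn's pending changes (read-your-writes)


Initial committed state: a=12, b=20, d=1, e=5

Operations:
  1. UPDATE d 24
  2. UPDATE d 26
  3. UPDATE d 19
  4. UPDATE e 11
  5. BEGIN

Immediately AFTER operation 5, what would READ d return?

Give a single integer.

Initial committed: {a=12, b=20, d=1, e=5}
Op 1: UPDATE d=24 (auto-commit; committed d=24)
Op 2: UPDATE d=26 (auto-commit; committed d=26)
Op 3: UPDATE d=19 (auto-commit; committed d=19)
Op 4: UPDATE e=11 (auto-commit; committed e=11)
Op 5: BEGIN: in_txn=True, pending={}
After op 5: visible(d) = 19 (pending={}, committed={a=12, b=20, d=19, e=11})

Answer: 19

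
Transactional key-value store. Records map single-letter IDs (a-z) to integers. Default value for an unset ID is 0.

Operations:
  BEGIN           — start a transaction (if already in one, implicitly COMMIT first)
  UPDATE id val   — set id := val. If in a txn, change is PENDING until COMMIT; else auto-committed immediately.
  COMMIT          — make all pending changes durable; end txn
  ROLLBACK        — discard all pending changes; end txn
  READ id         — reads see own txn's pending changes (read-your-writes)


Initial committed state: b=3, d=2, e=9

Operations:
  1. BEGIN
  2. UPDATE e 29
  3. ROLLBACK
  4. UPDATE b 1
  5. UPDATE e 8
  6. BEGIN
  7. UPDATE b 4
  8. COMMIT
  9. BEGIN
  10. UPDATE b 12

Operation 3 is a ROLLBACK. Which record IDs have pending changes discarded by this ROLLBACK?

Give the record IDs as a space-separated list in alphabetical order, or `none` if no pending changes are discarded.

Answer: e

Derivation:
Initial committed: {b=3, d=2, e=9}
Op 1: BEGIN: in_txn=True, pending={}
Op 2: UPDATE e=29 (pending; pending now {e=29})
Op 3: ROLLBACK: discarded pending ['e']; in_txn=False
Op 4: UPDATE b=1 (auto-commit; committed b=1)
Op 5: UPDATE e=8 (auto-commit; committed e=8)
Op 6: BEGIN: in_txn=True, pending={}
Op 7: UPDATE b=4 (pending; pending now {b=4})
Op 8: COMMIT: merged ['b'] into committed; committed now {b=4, d=2, e=8}
Op 9: BEGIN: in_txn=True, pending={}
Op 10: UPDATE b=12 (pending; pending now {b=12})
ROLLBACK at op 3 discards: ['e']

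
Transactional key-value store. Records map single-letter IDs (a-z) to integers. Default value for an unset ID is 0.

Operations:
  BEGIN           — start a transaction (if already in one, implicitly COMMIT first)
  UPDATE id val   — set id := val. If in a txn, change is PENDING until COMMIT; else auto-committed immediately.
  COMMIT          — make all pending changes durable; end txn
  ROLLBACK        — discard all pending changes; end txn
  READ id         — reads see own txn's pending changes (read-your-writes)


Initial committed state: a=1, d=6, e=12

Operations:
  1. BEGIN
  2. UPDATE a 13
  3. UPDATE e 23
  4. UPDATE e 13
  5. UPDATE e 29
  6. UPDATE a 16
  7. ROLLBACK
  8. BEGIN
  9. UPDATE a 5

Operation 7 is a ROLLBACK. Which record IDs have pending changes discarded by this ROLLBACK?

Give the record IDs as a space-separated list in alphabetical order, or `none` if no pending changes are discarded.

Answer: a e

Derivation:
Initial committed: {a=1, d=6, e=12}
Op 1: BEGIN: in_txn=True, pending={}
Op 2: UPDATE a=13 (pending; pending now {a=13})
Op 3: UPDATE e=23 (pending; pending now {a=13, e=23})
Op 4: UPDATE e=13 (pending; pending now {a=13, e=13})
Op 5: UPDATE e=29 (pending; pending now {a=13, e=29})
Op 6: UPDATE a=16 (pending; pending now {a=16, e=29})
Op 7: ROLLBACK: discarded pending ['a', 'e']; in_txn=False
Op 8: BEGIN: in_txn=True, pending={}
Op 9: UPDATE a=5 (pending; pending now {a=5})
ROLLBACK at op 7 discards: ['a', 'e']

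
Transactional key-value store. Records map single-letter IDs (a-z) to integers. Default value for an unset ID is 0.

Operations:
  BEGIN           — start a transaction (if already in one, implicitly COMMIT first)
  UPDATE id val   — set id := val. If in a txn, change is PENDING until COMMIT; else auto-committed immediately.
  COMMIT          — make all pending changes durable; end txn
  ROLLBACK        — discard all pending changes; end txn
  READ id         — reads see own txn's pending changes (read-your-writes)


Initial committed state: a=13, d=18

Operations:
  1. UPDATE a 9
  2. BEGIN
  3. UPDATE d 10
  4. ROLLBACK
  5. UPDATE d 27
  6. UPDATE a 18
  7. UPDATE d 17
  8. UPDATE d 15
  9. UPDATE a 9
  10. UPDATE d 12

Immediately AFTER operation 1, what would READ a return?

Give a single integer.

Initial committed: {a=13, d=18}
Op 1: UPDATE a=9 (auto-commit; committed a=9)
After op 1: visible(a) = 9 (pending={}, committed={a=9, d=18})

Answer: 9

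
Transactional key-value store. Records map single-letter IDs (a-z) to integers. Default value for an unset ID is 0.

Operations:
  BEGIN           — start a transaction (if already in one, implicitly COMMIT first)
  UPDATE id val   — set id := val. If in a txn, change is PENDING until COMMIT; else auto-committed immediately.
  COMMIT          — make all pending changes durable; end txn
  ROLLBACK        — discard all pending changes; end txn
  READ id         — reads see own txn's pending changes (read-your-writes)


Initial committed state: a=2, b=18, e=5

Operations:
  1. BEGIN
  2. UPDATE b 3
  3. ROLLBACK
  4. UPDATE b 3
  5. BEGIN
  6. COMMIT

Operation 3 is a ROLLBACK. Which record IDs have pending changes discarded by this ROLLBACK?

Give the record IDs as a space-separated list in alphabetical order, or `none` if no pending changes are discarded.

Answer: b

Derivation:
Initial committed: {a=2, b=18, e=5}
Op 1: BEGIN: in_txn=True, pending={}
Op 2: UPDATE b=3 (pending; pending now {b=3})
Op 3: ROLLBACK: discarded pending ['b']; in_txn=False
Op 4: UPDATE b=3 (auto-commit; committed b=3)
Op 5: BEGIN: in_txn=True, pending={}
Op 6: COMMIT: merged [] into committed; committed now {a=2, b=3, e=5}
ROLLBACK at op 3 discards: ['b']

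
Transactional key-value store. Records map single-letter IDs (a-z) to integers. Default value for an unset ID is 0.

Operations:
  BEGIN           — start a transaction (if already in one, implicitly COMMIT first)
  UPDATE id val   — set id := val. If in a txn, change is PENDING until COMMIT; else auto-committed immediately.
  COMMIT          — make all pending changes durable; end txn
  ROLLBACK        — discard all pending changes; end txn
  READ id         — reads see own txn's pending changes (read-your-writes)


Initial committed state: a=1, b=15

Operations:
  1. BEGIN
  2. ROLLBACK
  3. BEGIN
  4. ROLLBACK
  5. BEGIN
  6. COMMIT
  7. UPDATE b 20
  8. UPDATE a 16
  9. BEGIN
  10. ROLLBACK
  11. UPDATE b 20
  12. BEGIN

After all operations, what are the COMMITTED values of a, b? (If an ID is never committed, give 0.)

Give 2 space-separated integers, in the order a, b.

Initial committed: {a=1, b=15}
Op 1: BEGIN: in_txn=True, pending={}
Op 2: ROLLBACK: discarded pending []; in_txn=False
Op 3: BEGIN: in_txn=True, pending={}
Op 4: ROLLBACK: discarded pending []; in_txn=False
Op 5: BEGIN: in_txn=True, pending={}
Op 6: COMMIT: merged [] into committed; committed now {a=1, b=15}
Op 7: UPDATE b=20 (auto-commit; committed b=20)
Op 8: UPDATE a=16 (auto-commit; committed a=16)
Op 9: BEGIN: in_txn=True, pending={}
Op 10: ROLLBACK: discarded pending []; in_txn=False
Op 11: UPDATE b=20 (auto-commit; committed b=20)
Op 12: BEGIN: in_txn=True, pending={}
Final committed: {a=16, b=20}

Answer: 16 20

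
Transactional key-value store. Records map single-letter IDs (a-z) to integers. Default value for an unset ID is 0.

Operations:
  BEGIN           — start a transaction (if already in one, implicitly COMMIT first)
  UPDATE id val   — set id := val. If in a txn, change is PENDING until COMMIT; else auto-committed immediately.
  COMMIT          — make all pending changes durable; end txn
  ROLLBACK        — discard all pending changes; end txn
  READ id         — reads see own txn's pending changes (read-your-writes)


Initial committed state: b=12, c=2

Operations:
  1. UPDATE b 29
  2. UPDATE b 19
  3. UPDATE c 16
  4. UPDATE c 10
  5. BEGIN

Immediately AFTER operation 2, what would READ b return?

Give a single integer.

Initial committed: {b=12, c=2}
Op 1: UPDATE b=29 (auto-commit; committed b=29)
Op 2: UPDATE b=19 (auto-commit; committed b=19)
After op 2: visible(b) = 19 (pending={}, committed={b=19, c=2})

Answer: 19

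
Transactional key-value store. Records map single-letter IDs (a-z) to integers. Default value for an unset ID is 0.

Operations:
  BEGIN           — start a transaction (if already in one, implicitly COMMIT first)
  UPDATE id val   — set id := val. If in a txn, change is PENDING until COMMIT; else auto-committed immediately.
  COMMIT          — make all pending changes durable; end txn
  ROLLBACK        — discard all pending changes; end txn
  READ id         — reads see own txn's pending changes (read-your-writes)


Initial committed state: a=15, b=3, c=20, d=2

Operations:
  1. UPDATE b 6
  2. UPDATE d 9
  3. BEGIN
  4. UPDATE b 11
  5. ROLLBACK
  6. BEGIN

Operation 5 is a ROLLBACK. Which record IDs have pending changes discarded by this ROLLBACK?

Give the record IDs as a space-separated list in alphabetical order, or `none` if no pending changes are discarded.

Initial committed: {a=15, b=3, c=20, d=2}
Op 1: UPDATE b=6 (auto-commit; committed b=6)
Op 2: UPDATE d=9 (auto-commit; committed d=9)
Op 3: BEGIN: in_txn=True, pending={}
Op 4: UPDATE b=11 (pending; pending now {b=11})
Op 5: ROLLBACK: discarded pending ['b']; in_txn=False
Op 6: BEGIN: in_txn=True, pending={}
ROLLBACK at op 5 discards: ['b']

Answer: b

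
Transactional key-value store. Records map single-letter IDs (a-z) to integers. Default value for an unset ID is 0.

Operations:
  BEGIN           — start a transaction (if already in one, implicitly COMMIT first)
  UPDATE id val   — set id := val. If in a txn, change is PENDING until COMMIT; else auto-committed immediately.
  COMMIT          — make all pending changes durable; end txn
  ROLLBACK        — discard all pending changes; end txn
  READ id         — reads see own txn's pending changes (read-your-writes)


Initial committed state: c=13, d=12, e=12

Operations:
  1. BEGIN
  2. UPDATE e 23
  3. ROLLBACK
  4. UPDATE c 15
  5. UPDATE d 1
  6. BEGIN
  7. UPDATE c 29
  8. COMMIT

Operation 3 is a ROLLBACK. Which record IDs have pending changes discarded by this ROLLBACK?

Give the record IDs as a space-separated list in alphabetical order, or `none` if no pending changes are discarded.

Initial committed: {c=13, d=12, e=12}
Op 1: BEGIN: in_txn=True, pending={}
Op 2: UPDATE e=23 (pending; pending now {e=23})
Op 3: ROLLBACK: discarded pending ['e']; in_txn=False
Op 4: UPDATE c=15 (auto-commit; committed c=15)
Op 5: UPDATE d=1 (auto-commit; committed d=1)
Op 6: BEGIN: in_txn=True, pending={}
Op 7: UPDATE c=29 (pending; pending now {c=29})
Op 8: COMMIT: merged ['c'] into committed; committed now {c=29, d=1, e=12}
ROLLBACK at op 3 discards: ['e']

Answer: e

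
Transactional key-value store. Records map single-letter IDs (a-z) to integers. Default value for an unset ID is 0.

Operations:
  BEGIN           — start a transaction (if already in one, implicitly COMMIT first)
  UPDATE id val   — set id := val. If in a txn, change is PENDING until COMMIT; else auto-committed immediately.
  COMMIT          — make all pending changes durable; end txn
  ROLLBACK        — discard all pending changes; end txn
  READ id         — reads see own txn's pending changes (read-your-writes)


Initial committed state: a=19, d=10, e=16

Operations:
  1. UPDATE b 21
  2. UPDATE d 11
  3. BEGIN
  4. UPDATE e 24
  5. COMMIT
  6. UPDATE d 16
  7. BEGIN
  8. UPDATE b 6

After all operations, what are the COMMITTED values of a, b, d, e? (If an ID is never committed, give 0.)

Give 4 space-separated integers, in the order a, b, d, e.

Answer: 19 21 16 24

Derivation:
Initial committed: {a=19, d=10, e=16}
Op 1: UPDATE b=21 (auto-commit; committed b=21)
Op 2: UPDATE d=11 (auto-commit; committed d=11)
Op 3: BEGIN: in_txn=True, pending={}
Op 4: UPDATE e=24 (pending; pending now {e=24})
Op 5: COMMIT: merged ['e'] into committed; committed now {a=19, b=21, d=11, e=24}
Op 6: UPDATE d=16 (auto-commit; committed d=16)
Op 7: BEGIN: in_txn=True, pending={}
Op 8: UPDATE b=6 (pending; pending now {b=6})
Final committed: {a=19, b=21, d=16, e=24}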